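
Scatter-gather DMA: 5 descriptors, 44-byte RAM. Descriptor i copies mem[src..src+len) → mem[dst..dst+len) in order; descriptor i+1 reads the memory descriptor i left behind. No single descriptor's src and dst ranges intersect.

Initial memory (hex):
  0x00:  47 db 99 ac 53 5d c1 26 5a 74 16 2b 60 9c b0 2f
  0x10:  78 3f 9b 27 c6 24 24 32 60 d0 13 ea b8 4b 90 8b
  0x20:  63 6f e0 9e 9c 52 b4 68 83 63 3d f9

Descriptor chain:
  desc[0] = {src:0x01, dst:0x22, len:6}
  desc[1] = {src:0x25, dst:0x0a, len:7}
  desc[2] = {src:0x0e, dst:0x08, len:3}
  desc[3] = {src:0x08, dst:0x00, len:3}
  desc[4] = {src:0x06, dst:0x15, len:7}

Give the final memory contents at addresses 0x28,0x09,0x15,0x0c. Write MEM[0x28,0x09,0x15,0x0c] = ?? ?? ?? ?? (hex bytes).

MEM[0x28,0x09,0x15,0x0c] = 83 3d c1 c1

#0 dst[0x22+6] := {0xdb,0x99,0xac,0x53,0x5d,0xc1}
#1 dst[0x0a+7] := {0x53,0x5d,0xc1,0x83,0x63,0x3d,0xf9}
#2 dst[0x08+3] := {0x63,0x3d,0xf9}
#3 dst[0x00+3] := {0x63,0x3d,0xf9}
#4 dst[0x15+7] := {0xc1,0x26,0x63,0x3d,0xf9,0x5d,0xc1}
query mem[0x28]=0x83, mem[0x09]=0x3d, mem[0x15]=0xc1, mem[0x0c]=0xc1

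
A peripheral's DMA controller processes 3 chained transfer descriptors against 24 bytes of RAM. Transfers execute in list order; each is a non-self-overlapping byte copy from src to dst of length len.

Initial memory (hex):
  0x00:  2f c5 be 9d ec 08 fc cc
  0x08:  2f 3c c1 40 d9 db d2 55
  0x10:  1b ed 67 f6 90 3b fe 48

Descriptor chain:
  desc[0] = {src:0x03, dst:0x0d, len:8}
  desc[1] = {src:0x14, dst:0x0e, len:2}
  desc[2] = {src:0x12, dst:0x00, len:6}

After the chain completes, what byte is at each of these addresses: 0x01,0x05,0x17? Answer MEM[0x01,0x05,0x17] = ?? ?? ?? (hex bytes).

MEM[0x01,0x05,0x17] = 3c 48 48

[0] 0x03->0x0d len=8 : 9d ec 08 fc cc 2f 3c c1
[1] 0x14->0x0e len=2 : c1 3b
[2] 0x12->0x00 len=6 : 2f 3c c1 3b fe 48
query mem[0x01]=0x3c, mem[0x05]=0x48, mem[0x17]=0x48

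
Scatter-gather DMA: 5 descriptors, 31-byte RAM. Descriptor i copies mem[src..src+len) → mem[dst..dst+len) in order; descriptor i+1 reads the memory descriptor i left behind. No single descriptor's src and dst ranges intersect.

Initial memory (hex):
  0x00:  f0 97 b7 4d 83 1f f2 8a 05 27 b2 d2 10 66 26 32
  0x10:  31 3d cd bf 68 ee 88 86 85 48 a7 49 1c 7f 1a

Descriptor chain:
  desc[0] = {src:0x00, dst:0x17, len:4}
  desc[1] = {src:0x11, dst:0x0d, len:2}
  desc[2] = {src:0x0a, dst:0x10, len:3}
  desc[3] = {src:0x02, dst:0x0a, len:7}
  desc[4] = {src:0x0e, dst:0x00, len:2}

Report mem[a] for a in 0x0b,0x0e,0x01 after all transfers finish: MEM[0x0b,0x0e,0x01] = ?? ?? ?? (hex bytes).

  after D0: wrote 4B at 0x17 = f097b74d
  after D1: wrote 2B at 0x0d = 3dcd
  after D2: wrote 3B at 0x10 = b2d210
  after D3: wrote 7B at 0x0a = b74d831ff28a05
  after D4: wrote 2B at 0x00 = f28a
query mem[0x0b]=0x4d, mem[0x0e]=0xf2, mem[0x01]=0x8a

MEM[0x0b,0x0e,0x01] = 4d f2 8a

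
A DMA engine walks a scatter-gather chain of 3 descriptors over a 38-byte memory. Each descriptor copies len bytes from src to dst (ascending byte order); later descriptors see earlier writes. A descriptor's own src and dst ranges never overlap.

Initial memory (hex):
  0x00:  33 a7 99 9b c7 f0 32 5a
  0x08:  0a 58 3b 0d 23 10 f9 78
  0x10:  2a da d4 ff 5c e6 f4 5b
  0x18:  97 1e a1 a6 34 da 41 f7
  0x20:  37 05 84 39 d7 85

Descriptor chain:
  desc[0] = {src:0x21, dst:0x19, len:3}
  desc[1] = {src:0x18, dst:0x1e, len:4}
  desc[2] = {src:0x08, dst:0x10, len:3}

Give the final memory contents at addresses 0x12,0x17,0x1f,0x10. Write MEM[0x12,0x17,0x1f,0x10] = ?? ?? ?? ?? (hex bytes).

MEM[0x12,0x17,0x1f,0x10] = 3b 5b 05 0a

D0: mem[0x19..0x1b] <- [05 84 39]
D1: mem[0x1e..0x21] <- [97 05 84 39]
D2: mem[0x10..0x12] <- [0a 58 3b]
query mem[0x12]=0x3b, mem[0x17]=0x5b, mem[0x1f]=0x05, mem[0x10]=0x0a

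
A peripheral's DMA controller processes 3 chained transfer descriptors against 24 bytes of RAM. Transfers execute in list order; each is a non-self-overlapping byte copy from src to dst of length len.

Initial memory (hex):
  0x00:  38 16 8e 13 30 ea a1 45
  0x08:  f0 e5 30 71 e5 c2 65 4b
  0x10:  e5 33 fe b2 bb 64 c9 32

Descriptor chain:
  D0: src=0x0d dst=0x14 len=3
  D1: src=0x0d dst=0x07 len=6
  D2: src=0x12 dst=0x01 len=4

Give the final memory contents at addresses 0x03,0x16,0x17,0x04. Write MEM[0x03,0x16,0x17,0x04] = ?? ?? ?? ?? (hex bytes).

MEM[0x03,0x16,0x17,0x04] = c2 4b 32 65

[0] 0x0d->0x14 len=3 : c2 65 4b
[1] 0x0d->0x07 len=6 : c2 65 4b e5 33 fe
[2] 0x12->0x01 len=4 : fe b2 c2 65
query mem[0x03]=0xc2, mem[0x16]=0x4b, mem[0x17]=0x32, mem[0x04]=0x65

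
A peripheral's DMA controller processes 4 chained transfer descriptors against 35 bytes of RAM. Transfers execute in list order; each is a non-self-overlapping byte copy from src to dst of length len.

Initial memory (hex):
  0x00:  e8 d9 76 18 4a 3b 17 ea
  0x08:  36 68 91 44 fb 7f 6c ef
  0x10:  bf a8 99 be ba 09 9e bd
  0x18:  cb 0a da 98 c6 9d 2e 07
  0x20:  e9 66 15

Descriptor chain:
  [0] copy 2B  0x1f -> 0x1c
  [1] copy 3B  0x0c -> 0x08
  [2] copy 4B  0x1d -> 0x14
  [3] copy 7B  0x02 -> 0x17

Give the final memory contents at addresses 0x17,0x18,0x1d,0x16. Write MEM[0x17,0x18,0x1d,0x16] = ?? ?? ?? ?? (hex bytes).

  after D0: wrote 2B at 0x1c = 07e9
  after D1: wrote 3B at 0x08 = fb7f6c
  after D2: wrote 4B at 0x14 = e92e07e9
  after D3: wrote 7B at 0x17 = 76184a3b17eafb
query mem[0x17]=0x76, mem[0x18]=0x18, mem[0x1d]=0xfb, mem[0x16]=0x07

MEM[0x17,0x18,0x1d,0x16] = 76 18 fb 07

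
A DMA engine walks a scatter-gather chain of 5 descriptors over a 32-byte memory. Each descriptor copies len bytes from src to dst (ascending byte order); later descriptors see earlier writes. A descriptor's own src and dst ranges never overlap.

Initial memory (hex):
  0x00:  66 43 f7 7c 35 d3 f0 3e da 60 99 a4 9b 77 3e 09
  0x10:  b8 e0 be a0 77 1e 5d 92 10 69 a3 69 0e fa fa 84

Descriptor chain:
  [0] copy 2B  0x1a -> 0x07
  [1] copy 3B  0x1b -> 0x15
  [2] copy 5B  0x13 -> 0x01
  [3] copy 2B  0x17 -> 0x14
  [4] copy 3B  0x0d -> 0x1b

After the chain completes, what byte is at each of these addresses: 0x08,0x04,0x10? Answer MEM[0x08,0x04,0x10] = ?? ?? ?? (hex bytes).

MEM[0x08,0x04,0x10] = 69 0e b8

#0 dst[0x07+2] := {0xa3,0x69}
#1 dst[0x15+3] := {0x69,0x0e,0xfa}
#2 dst[0x01+5] := {0xa0,0x77,0x69,0x0e,0xfa}
#3 dst[0x14+2] := {0xfa,0x10}
#4 dst[0x1b+3] := {0x77,0x3e,0x09}
query mem[0x08]=0x69, mem[0x04]=0x0e, mem[0x10]=0xb8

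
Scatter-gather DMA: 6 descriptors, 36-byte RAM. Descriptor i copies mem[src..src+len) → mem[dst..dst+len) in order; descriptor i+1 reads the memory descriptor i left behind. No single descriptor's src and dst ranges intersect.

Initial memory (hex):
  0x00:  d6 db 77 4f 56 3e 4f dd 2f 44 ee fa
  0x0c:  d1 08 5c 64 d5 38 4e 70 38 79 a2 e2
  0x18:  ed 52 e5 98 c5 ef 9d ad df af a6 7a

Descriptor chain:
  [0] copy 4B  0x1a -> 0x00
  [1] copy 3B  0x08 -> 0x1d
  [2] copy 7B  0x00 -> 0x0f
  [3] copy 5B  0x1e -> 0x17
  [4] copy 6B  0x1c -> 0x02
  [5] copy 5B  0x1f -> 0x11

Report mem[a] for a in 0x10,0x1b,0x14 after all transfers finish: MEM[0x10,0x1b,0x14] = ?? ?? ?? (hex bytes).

MEM[0x10,0x1b,0x14] = 98 a6 a6

[0] 0x1a->0x00 len=4 : e5 98 c5 ef
[1] 0x08->0x1d len=3 : 2f 44 ee
[2] 0x00->0x0f len=7 : e5 98 c5 ef 56 3e 4f
[3] 0x1e->0x17 len=5 : 44 ee df af a6
[4] 0x1c->0x02 len=6 : c5 2f 44 ee df af
[5] 0x1f->0x11 len=5 : ee df af a6 7a
query mem[0x10]=0x98, mem[0x1b]=0xa6, mem[0x14]=0xa6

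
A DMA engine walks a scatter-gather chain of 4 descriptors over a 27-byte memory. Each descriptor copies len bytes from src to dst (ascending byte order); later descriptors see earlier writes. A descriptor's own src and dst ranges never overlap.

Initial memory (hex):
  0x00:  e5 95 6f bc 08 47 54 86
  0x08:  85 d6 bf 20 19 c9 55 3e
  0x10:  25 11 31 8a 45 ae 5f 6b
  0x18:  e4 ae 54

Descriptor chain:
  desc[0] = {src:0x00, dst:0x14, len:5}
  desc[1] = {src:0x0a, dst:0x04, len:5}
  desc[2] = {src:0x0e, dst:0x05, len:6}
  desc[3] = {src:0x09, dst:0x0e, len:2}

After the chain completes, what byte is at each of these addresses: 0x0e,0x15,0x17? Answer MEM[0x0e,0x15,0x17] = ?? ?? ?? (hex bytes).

MEM[0x0e,0x15,0x17] = 31 95 bc

D0: mem[0x14..0x18] <- [e5 95 6f bc 08]
D1: mem[0x04..0x08] <- [bf 20 19 c9 55]
D2: mem[0x05..0x0a] <- [55 3e 25 11 31 8a]
D3: mem[0x0e..0x0f] <- [31 8a]
query mem[0x0e]=0x31, mem[0x15]=0x95, mem[0x17]=0xbc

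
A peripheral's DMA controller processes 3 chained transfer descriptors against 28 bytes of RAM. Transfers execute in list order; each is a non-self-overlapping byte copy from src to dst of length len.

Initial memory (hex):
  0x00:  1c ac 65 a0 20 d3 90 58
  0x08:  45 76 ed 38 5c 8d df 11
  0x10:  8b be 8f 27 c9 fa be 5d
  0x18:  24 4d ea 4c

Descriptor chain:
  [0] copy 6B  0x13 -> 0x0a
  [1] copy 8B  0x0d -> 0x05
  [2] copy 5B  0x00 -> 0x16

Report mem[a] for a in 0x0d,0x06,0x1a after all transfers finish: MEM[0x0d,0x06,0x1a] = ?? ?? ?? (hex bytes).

MEM[0x0d,0x06,0x1a] = be 5d 20

[0] 0x13->0x0a len=6 : 27 c9 fa be 5d 24
[1] 0x0d->0x05 len=8 : be 5d 24 8b be 8f 27 c9
[2] 0x00->0x16 len=5 : 1c ac 65 a0 20
query mem[0x0d]=0xbe, mem[0x06]=0x5d, mem[0x1a]=0x20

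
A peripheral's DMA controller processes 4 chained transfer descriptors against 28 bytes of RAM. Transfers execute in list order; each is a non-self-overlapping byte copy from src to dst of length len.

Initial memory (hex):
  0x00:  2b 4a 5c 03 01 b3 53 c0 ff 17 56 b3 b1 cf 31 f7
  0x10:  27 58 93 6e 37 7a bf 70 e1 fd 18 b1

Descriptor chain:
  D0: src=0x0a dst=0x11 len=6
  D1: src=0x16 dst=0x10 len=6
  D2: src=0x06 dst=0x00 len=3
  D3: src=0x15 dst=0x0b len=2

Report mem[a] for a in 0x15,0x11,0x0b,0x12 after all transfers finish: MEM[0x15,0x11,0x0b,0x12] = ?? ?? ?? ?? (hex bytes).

D0: mem[0x11..0x16] <- [56 b3 b1 cf 31 f7]
D1: mem[0x10..0x15] <- [f7 70 e1 fd 18 b1]
D2: mem[0x00..0x02] <- [53 c0 ff]
D3: mem[0x0b..0x0c] <- [b1 f7]
query mem[0x15]=0xb1, mem[0x11]=0x70, mem[0x0b]=0xb1, mem[0x12]=0xe1

MEM[0x15,0x11,0x0b,0x12] = b1 70 b1 e1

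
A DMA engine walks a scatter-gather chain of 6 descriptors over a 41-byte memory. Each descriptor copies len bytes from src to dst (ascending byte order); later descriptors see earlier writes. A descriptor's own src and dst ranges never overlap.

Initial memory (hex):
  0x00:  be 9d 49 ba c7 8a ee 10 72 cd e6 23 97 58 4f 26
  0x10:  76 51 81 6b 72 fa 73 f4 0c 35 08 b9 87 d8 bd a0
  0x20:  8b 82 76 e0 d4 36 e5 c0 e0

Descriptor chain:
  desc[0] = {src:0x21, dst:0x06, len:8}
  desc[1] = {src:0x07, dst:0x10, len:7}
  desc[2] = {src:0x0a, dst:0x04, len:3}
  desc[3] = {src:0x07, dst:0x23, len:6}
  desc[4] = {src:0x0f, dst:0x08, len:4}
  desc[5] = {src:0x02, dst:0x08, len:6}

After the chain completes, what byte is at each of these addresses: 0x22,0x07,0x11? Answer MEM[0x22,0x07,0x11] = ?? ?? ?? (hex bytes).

MEM[0x22,0x07,0x11] = 76 76 e0

[0] 0x21->0x06 len=8 : 82 76 e0 d4 36 e5 c0 e0
[1] 0x07->0x10 len=7 : 76 e0 d4 36 e5 c0 e0
[2] 0x0a->0x04 len=3 : 36 e5 c0
[3] 0x07->0x23 len=6 : 76 e0 d4 36 e5 c0
[4] 0x0f->0x08 len=4 : 26 76 e0 d4
[5] 0x02->0x08 len=6 : 49 ba 36 e5 c0 76
query mem[0x22]=0x76, mem[0x07]=0x76, mem[0x11]=0xe0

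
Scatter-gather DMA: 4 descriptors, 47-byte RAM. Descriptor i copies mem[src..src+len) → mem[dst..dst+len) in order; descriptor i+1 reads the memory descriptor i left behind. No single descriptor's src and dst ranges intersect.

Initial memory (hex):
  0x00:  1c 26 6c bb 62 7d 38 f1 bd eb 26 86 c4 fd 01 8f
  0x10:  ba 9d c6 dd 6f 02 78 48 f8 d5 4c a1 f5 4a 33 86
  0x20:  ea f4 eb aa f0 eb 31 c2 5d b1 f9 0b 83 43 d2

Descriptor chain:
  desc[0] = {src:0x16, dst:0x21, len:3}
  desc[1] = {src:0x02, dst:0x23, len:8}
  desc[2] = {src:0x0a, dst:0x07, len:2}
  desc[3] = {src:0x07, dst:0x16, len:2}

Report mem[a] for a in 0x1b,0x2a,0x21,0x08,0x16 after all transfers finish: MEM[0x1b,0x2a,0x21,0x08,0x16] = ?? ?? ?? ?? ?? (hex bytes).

#0 dst[0x21+3] := {0x78,0x48,0xf8}
#1 dst[0x23+8] := {0x6c,0xbb,0x62,0x7d,0x38,0xf1,0xbd,0xeb}
#2 dst[0x07+2] := {0x26,0x86}
#3 dst[0x16+2] := {0x26,0x86}
query mem[0x1b]=0xa1, mem[0x2a]=0xeb, mem[0x21]=0x78, mem[0x08]=0x86, mem[0x16]=0x26

MEM[0x1b,0x2a,0x21,0x08,0x16] = a1 eb 78 86 26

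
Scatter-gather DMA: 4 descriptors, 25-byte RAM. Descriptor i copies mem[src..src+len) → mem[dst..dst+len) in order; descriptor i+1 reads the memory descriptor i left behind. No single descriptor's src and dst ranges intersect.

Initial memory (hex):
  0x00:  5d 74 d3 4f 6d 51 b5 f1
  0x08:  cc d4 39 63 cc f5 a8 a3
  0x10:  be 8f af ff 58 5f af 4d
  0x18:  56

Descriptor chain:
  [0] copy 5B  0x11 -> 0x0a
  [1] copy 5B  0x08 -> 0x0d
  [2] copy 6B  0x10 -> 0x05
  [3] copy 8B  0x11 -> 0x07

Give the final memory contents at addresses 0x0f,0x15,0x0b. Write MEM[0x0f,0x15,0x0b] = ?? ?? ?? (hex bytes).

#0 dst[0x0a+5] := {0x8f,0xaf,0xff,0x58,0x5f}
#1 dst[0x0d+5] := {0xcc,0xd4,0x8f,0xaf,0xff}
#2 dst[0x05+6] := {0xaf,0xff,0xaf,0xff,0x58,0x5f}
#3 dst[0x07+8] := {0xff,0xaf,0xff,0x58,0x5f,0xaf,0x4d,0x56}
query mem[0x0f]=0x8f, mem[0x15]=0x5f, mem[0x0b]=0x5f

MEM[0x0f,0x15,0x0b] = 8f 5f 5f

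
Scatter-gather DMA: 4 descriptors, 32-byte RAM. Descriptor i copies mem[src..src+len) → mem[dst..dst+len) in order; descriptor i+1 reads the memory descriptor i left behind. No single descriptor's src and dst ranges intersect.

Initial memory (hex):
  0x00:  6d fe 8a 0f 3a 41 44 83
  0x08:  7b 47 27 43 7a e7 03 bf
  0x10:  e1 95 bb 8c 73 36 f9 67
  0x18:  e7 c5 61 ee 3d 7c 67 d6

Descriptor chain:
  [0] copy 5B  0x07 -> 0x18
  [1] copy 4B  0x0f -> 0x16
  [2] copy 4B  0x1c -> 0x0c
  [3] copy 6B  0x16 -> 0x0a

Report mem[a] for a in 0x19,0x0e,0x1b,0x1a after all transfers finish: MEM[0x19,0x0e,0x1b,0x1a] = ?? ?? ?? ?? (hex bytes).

D0: mem[0x18..0x1c] <- [83 7b 47 27 43]
D1: mem[0x16..0x19] <- [bf e1 95 bb]
D2: mem[0x0c..0x0f] <- [43 7c 67 d6]
D3: mem[0x0a..0x0f] <- [bf e1 95 bb 47 27]
query mem[0x19]=0xbb, mem[0x0e]=0x47, mem[0x1b]=0x27, mem[0x1a]=0x47

MEM[0x19,0x0e,0x1b,0x1a] = bb 47 27 47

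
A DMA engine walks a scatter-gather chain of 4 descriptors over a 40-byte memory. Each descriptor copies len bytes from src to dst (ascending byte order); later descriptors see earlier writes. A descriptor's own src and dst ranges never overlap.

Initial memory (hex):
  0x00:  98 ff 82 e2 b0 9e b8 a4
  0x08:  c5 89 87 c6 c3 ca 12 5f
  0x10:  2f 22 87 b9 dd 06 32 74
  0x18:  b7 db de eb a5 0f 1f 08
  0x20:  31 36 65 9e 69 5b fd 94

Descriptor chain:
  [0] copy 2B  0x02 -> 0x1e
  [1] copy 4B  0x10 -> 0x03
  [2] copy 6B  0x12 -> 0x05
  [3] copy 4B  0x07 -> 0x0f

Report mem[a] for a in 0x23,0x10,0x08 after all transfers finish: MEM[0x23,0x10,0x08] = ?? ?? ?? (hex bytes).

MEM[0x23,0x10,0x08] = 9e 06 06

  after D0: wrote 2B at 0x1e = 82e2
  after D1: wrote 4B at 0x03 = 2f2287b9
  after D2: wrote 6B at 0x05 = 87b9dd063274
  after D3: wrote 4B at 0x0f = dd063274
query mem[0x23]=0x9e, mem[0x10]=0x06, mem[0x08]=0x06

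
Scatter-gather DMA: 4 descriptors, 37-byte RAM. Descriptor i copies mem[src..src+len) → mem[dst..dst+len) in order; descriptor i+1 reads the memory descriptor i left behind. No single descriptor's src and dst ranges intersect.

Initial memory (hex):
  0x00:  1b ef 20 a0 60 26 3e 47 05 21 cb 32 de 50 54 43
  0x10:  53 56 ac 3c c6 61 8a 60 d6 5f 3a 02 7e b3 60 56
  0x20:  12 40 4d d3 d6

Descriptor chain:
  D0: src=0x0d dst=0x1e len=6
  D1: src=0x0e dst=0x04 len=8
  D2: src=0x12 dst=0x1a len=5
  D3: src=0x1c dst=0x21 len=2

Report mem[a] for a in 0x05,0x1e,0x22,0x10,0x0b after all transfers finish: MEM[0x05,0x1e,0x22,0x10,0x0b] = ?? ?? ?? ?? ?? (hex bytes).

MEM[0x05,0x1e,0x22,0x10,0x0b] = 43 8a 61 53 61

#0 dst[0x1e+6] := {0x50,0x54,0x43,0x53,0x56,0xac}
#1 dst[0x04+8] := {0x54,0x43,0x53,0x56,0xac,0x3c,0xc6,0x61}
#2 dst[0x1a+5] := {0xac,0x3c,0xc6,0x61,0x8a}
#3 dst[0x21+2] := {0xc6,0x61}
query mem[0x05]=0x43, mem[0x1e]=0x8a, mem[0x22]=0x61, mem[0x10]=0x53, mem[0x0b]=0x61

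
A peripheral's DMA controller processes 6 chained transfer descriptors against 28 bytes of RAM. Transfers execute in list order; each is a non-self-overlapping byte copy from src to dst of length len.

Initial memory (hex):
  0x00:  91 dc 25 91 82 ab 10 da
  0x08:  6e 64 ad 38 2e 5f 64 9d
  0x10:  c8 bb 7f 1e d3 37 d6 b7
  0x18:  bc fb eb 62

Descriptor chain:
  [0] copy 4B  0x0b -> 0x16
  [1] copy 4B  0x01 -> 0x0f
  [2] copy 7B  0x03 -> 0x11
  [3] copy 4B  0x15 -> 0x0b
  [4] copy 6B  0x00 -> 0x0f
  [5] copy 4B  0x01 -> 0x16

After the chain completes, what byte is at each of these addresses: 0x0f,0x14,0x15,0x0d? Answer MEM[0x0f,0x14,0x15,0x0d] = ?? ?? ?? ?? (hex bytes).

MEM[0x0f,0x14,0x15,0x0d] = 91 ab da 64

[0] 0x0b->0x16 len=4 : 38 2e 5f 64
[1] 0x01->0x0f len=4 : dc 25 91 82
[2] 0x03->0x11 len=7 : 91 82 ab 10 da 6e 64
[3] 0x15->0x0b len=4 : da 6e 64 5f
[4] 0x00->0x0f len=6 : 91 dc 25 91 82 ab
[5] 0x01->0x16 len=4 : dc 25 91 82
query mem[0x0f]=0x91, mem[0x14]=0xab, mem[0x15]=0xda, mem[0x0d]=0x64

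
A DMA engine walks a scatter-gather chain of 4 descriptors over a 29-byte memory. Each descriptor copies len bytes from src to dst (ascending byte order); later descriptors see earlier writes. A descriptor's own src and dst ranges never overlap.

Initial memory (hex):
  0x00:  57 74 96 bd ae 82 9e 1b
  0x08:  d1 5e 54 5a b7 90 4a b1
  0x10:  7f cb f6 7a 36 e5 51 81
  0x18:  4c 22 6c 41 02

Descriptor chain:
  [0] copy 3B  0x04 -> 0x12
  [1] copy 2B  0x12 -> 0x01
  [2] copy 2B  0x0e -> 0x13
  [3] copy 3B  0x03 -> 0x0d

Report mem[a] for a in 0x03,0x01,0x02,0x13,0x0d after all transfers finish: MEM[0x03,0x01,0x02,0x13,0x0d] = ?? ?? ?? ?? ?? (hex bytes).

[0] 0x04->0x12 len=3 : ae 82 9e
[1] 0x12->0x01 len=2 : ae 82
[2] 0x0e->0x13 len=2 : 4a b1
[3] 0x03->0x0d len=3 : bd ae 82
query mem[0x03]=0xbd, mem[0x01]=0xae, mem[0x02]=0x82, mem[0x13]=0x4a, mem[0x0d]=0xbd

MEM[0x03,0x01,0x02,0x13,0x0d] = bd ae 82 4a bd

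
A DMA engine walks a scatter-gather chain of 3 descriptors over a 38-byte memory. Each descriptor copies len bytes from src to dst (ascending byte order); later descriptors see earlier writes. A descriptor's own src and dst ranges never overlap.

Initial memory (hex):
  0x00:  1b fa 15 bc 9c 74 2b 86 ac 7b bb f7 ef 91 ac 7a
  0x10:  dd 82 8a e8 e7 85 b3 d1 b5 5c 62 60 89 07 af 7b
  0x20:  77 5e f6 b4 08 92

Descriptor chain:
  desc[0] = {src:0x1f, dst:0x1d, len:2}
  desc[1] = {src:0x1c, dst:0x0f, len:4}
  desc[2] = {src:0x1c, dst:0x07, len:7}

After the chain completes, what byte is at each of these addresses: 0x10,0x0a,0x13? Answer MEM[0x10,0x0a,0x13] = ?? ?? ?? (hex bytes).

MEM[0x10,0x0a,0x13] = 7b 7b e8

[0] 0x1f->0x1d len=2 : 7b 77
[1] 0x1c->0x0f len=4 : 89 7b 77 7b
[2] 0x1c->0x07 len=7 : 89 7b 77 7b 77 5e f6
query mem[0x10]=0x7b, mem[0x0a]=0x7b, mem[0x13]=0xe8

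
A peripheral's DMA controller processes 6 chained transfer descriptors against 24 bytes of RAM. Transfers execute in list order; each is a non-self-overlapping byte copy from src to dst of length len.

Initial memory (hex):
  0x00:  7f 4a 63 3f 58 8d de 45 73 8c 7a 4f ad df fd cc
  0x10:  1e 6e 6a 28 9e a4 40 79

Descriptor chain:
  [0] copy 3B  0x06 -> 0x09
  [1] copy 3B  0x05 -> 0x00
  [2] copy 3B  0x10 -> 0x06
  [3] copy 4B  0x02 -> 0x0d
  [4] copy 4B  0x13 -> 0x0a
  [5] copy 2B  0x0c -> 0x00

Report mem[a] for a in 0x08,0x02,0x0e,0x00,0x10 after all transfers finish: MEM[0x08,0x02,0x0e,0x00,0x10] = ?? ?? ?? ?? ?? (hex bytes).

MEM[0x08,0x02,0x0e,0x00,0x10] = 6a 45 3f a4 8d

D0: mem[0x09..0x0b] <- [de 45 73]
D1: mem[0x00..0x02] <- [8d de 45]
D2: mem[0x06..0x08] <- [1e 6e 6a]
D3: mem[0x0d..0x10] <- [45 3f 58 8d]
D4: mem[0x0a..0x0d] <- [28 9e a4 40]
D5: mem[0x00..0x01] <- [a4 40]
query mem[0x08]=0x6a, mem[0x02]=0x45, mem[0x0e]=0x3f, mem[0x00]=0xa4, mem[0x10]=0x8d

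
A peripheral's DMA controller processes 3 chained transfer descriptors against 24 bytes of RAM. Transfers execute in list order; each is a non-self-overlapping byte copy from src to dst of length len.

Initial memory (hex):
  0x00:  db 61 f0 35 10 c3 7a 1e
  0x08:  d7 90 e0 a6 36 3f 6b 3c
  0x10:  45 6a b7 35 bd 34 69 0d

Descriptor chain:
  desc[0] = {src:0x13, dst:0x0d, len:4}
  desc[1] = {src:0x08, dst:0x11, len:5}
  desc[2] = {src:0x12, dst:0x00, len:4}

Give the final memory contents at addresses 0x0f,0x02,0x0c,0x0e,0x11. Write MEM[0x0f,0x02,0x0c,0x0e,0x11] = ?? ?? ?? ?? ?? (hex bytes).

[0] 0x13->0x0d len=4 : 35 bd 34 69
[1] 0x08->0x11 len=5 : d7 90 e0 a6 36
[2] 0x12->0x00 len=4 : 90 e0 a6 36
query mem[0x0f]=0x34, mem[0x02]=0xa6, mem[0x0c]=0x36, mem[0x0e]=0xbd, mem[0x11]=0xd7

MEM[0x0f,0x02,0x0c,0x0e,0x11] = 34 a6 36 bd d7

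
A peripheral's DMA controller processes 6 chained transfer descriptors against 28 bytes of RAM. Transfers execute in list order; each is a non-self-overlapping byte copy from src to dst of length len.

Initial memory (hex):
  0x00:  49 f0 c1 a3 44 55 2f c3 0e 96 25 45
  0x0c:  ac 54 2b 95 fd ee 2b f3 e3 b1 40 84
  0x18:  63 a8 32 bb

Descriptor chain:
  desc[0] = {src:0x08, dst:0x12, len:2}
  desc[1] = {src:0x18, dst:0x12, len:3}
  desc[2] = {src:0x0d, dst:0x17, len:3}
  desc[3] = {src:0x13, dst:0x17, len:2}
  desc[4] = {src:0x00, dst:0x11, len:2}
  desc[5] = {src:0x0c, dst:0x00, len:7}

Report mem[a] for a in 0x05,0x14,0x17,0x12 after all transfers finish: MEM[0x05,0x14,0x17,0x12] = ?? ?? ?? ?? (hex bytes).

MEM[0x05,0x14,0x17,0x12] = 49 32 a8 f0

  after D0: wrote 2B at 0x12 = 0e96
  after D1: wrote 3B at 0x12 = 63a832
  after D2: wrote 3B at 0x17 = 542b95
  after D3: wrote 2B at 0x17 = a832
  after D4: wrote 2B at 0x11 = 49f0
  after D5: wrote 7B at 0x00 = ac542b95fd49f0
query mem[0x05]=0x49, mem[0x14]=0x32, mem[0x17]=0xa8, mem[0x12]=0xf0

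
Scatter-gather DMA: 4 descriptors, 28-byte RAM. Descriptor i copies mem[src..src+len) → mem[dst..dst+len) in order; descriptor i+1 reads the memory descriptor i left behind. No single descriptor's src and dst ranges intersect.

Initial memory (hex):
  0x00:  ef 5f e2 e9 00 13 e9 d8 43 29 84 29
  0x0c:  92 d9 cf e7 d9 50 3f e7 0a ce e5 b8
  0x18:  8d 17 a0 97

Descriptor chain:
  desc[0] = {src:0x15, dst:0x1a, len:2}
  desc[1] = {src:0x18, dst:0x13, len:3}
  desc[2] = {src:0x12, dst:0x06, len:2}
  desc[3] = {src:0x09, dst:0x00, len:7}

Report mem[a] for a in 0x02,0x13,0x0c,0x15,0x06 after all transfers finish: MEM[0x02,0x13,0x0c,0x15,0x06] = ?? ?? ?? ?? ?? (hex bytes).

#0 dst[0x1a+2] := {0xce,0xe5}
#1 dst[0x13+3] := {0x8d,0x17,0xce}
#2 dst[0x06+2] := {0x3f,0x8d}
#3 dst[0x00+7] := {0x29,0x84,0x29,0x92,0xd9,0xcf,0xe7}
query mem[0x02]=0x29, mem[0x13]=0x8d, mem[0x0c]=0x92, mem[0x15]=0xce, mem[0x06]=0xe7

MEM[0x02,0x13,0x0c,0x15,0x06] = 29 8d 92 ce e7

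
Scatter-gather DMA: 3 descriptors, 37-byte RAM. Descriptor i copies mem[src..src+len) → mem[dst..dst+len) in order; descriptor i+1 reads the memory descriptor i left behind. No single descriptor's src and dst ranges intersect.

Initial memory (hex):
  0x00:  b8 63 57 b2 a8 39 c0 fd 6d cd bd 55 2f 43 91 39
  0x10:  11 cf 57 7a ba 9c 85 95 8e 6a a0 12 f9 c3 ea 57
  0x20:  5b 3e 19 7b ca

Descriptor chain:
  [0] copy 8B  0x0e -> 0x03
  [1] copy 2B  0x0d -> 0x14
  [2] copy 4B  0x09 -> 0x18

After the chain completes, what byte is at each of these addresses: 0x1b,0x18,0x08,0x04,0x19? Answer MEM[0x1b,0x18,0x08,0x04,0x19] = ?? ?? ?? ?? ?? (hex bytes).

MEM[0x1b,0x18,0x08,0x04,0x19] = 2f ba 7a 39 9c

  after D0: wrote 8B at 0x03 = 913911cf577aba9c
  after D1: wrote 2B at 0x14 = 4391
  after D2: wrote 4B at 0x18 = ba9c552f
query mem[0x1b]=0x2f, mem[0x18]=0xba, mem[0x08]=0x7a, mem[0x04]=0x39, mem[0x19]=0x9c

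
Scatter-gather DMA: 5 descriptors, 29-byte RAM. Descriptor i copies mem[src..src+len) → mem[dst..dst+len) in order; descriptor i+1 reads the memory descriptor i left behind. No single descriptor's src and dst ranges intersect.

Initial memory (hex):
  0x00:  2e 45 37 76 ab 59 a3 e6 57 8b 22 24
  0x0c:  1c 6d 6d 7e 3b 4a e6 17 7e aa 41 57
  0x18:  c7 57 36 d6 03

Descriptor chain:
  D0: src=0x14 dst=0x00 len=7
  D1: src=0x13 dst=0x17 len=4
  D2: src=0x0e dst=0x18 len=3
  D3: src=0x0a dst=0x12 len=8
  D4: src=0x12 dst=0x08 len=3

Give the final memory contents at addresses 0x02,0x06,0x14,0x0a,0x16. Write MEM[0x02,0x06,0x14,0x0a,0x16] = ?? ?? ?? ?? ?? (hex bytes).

MEM[0x02,0x06,0x14,0x0a,0x16] = 41 36 1c 1c 6d

  after D0: wrote 7B at 0x00 = 7eaa4157c75736
  after D1: wrote 4B at 0x17 = 177eaa41
  after D2: wrote 3B at 0x18 = 6d7e3b
  after D3: wrote 8B at 0x12 = 22241c6d6d7e3b4a
  after D4: wrote 3B at 0x08 = 22241c
query mem[0x02]=0x41, mem[0x06]=0x36, mem[0x14]=0x1c, mem[0x0a]=0x1c, mem[0x16]=0x6d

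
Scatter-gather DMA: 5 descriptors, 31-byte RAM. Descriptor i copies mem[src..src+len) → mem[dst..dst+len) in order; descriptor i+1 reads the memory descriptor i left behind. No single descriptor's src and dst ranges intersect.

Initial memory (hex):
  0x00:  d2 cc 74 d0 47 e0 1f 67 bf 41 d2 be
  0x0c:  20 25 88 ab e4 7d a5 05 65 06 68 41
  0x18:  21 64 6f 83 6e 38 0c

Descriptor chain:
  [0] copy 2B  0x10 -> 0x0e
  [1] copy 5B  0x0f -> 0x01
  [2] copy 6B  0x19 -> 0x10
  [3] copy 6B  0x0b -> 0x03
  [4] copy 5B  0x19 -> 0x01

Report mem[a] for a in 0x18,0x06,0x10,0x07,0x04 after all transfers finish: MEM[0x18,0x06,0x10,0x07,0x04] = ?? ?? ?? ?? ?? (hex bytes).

D0: mem[0x0e..0x0f] <- [e4 7d]
D1: mem[0x01..0x05] <- [7d e4 7d a5 05]
D2: mem[0x10..0x15] <- [64 6f 83 6e 38 0c]
D3: mem[0x03..0x08] <- [be 20 25 e4 7d 64]
D4: mem[0x01..0x05] <- [64 6f 83 6e 38]
query mem[0x18]=0x21, mem[0x06]=0xe4, mem[0x10]=0x64, mem[0x07]=0x7d, mem[0x04]=0x6e

MEM[0x18,0x06,0x10,0x07,0x04] = 21 e4 64 7d 6e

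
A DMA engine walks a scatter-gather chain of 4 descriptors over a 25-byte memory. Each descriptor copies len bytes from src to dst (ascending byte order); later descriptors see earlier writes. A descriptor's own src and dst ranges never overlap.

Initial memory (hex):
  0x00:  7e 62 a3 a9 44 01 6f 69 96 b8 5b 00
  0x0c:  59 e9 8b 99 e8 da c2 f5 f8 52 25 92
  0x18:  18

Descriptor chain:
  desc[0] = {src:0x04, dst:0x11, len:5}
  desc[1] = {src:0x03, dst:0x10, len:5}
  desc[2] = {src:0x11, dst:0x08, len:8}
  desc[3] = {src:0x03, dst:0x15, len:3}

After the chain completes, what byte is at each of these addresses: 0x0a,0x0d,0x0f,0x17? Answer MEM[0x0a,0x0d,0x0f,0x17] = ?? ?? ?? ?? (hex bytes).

[0] 0x04->0x11 len=5 : 44 01 6f 69 96
[1] 0x03->0x10 len=5 : a9 44 01 6f 69
[2] 0x11->0x08 len=8 : 44 01 6f 69 96 25 92 18
[3] 0x03->0x15 len=3 : a9 44 01
query mem[0x0a]=0x6f, mem[0x0d]=0x25, mem[0x0f]=0x18, mem[0x17]=0x01

MEM[0x0a,0x0d,0x0f,0x17] = 6f 25 18 01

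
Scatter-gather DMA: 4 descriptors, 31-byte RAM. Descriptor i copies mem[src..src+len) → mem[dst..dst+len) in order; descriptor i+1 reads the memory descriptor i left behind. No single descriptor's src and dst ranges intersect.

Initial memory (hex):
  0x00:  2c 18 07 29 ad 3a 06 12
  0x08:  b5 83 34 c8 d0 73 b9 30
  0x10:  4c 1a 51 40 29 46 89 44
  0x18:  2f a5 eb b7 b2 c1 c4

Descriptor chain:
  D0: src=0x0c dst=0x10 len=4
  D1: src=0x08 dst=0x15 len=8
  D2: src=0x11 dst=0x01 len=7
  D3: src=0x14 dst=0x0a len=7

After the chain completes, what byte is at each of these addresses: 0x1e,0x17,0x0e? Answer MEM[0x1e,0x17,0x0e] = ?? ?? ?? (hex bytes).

#0 dst[0x10+4] := {0xd0,0x73,0xb9,0x30}
#1 dst[0x15+8] := {0xb5,0x83,0x34,0xc8,0xd0,0x73,0xb9,0x30}
#2 dst[0x01+7] := {0x73,0xb9,0x30,0x29,0xb5,0x83,0x34}
#3 dst[0x0a+7] := {0x29,0xb5,0x83,0x34,0xc8,0xd0,0x73}
query mem[0x1e]=0xc4, mem[0x17]=0x34, mem[0x0e]=0xc8

MEM[0x1e,0x17,0x0e] = c4 34 c8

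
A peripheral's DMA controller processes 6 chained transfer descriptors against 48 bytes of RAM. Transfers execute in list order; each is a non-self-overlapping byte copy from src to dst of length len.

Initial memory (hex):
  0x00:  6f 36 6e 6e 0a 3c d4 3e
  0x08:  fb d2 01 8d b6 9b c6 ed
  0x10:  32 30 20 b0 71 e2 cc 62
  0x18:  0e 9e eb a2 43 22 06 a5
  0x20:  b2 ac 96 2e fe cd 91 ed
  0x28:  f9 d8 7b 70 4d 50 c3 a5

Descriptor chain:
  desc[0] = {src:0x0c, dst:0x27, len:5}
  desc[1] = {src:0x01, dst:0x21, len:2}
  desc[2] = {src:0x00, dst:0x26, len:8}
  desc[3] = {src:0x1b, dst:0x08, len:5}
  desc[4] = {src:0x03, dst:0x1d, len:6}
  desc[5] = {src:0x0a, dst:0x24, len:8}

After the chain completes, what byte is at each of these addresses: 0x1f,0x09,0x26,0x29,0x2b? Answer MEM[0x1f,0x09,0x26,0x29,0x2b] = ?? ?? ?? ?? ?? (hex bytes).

MEM[0x1f,0x09,0x26,0x29,0x2b] = 3c 43 a5 ed 30

  after D0: wrote 5B at 0x27 = b69bc6ed32
  after D1: wrote 2B at 0x21 = 366e
  after D2: wrote 8B at 0x26 = 6f366e6e0a3cd43e
  after D3: wrote 5B at 0x08 = a2432206a5
  after D4: wrote 6B at 0x1d = 6e0a3cd43ea2
  after D5: wrote 8B at 0x24 = 2206a59bc6ed3230
query mem[0x1f]=0x3c, mem[0x09]=0x43, mem[0x26]=0xa5, mem[0x29]=0xed, mem[0x2b]=0x30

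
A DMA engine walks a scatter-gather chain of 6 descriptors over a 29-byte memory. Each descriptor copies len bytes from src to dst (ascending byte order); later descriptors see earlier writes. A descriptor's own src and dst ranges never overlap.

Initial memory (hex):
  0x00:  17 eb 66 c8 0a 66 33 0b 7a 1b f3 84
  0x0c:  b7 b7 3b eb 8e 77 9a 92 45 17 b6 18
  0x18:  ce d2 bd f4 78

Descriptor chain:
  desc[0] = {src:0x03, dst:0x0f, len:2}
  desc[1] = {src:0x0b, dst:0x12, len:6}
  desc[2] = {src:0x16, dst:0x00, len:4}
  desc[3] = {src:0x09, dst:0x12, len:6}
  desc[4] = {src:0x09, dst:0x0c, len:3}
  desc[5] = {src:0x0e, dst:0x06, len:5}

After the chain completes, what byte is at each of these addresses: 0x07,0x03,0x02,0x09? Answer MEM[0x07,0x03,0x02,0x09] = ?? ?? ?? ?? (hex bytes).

  after D0: wrote 2B at 0x0f = c80a
  after D1: wrote 6B at 0x12 = 84b7b73bc80a
  after D2: wrote 4B at 0x00 = c80aced2
  after D3: wrote 6B at 0x12 = 1bf384b7b73b
  after D4: wrote 3B at 0x0c = 1bf384
  after D5: wrote 5B at 0x06 = 84c80a771b
query mem[0x07]=0xc8, mem[0x03]=0xd2, mem[0x02]=0xce, mem[0x09]=0x77

MEM[0x07,0x03,0x02,0x09] = c8 d2 ce 77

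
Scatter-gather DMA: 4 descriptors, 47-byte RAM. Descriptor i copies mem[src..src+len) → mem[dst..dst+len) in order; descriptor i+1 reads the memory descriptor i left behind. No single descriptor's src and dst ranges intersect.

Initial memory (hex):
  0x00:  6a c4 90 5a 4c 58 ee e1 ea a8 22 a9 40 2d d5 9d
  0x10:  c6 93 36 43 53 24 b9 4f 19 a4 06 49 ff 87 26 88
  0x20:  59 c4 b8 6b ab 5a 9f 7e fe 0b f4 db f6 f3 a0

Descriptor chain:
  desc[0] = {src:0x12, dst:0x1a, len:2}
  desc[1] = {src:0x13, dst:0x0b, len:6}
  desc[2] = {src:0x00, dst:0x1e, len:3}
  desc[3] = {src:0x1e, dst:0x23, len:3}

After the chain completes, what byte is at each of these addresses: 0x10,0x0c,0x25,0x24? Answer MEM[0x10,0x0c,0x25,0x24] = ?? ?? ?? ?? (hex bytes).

MEM[0x10,0x0c,0x25,0x24] = 19 53 90 c4

[0] 0x12->0x1a len=2 : 36 43
[1] 0x13->0x0b len=6 : 43 53 24 b9 4f 19
[2] 0x00->0x1e len=3 : 6a c4 90
[3] 0x1e->0x23 len=3 : 6a c4 90
query mem[0x10]=0x19, mem[0x0c]=0x53, mem[0x25]=0x90, mem[0x24]=0xc4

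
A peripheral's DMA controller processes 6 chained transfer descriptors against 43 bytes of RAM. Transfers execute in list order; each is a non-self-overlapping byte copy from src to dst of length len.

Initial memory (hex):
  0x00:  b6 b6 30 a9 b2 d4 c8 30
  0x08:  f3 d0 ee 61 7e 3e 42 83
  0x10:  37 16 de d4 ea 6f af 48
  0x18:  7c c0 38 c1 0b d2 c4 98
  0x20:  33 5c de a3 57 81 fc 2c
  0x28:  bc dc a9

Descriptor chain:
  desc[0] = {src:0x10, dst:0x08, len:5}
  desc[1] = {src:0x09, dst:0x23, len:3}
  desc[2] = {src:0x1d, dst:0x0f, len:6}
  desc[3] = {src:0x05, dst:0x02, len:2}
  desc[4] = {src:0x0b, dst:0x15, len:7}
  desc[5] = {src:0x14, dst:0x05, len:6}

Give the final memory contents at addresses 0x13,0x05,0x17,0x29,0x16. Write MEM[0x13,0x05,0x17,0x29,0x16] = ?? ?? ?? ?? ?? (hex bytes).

  after D0: wrote 5B at 0x08 = 3716ded4ea
  after D1: wrote 3B at 0x23 = 16ded4
  after D2: wrote 6B at 0x0f = d2c498335cde
  after D3: wrote 2B at 0x02 = d4c8
  after D4: wrote 7B at 0x15 = d4ea3e42d2c498
  after D5: wrote 6B at 0x05 = ded4ea3e42d2
query mem[0x13]=0x5c, mem[0x05]=0xde, mem[0x17]=0x3e, mem[0x29]=0xdc, mem[0x16]=0xea

MEM[0x13,0x05,0x17,0x29,0x16] = 5c de 3e dc ea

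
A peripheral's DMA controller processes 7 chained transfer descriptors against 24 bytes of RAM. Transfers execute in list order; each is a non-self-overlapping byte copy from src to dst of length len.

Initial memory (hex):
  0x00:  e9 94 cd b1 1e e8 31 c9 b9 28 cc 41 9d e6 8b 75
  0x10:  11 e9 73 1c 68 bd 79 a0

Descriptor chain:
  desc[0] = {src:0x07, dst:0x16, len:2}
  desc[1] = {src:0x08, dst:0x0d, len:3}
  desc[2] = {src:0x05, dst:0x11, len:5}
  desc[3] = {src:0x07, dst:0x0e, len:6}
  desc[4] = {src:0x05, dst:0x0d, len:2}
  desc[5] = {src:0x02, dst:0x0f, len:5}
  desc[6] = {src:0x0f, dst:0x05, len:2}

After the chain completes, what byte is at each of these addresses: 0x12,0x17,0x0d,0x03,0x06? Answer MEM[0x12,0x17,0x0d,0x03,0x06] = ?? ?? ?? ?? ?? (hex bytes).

D0: mem[0x16..0x17] <- [c9 b9]
D1: mem[0x0d..0x0f] <- [b9 28 cc]
D2: mem[0x11..0x15] <- [e8 31 c9 b9 28]
D3: mem[0x0e..0x13] <- [c9 b9 28 cc 41 9d]
D4: mem[0x0d..0x0e] <- [e8 31]
D5: mem[0x0f..0x13] <- [cd b1 1e e8 31]
D6: mem[0x05..0x06] <- [cd b1]
query mem[0x12]=0xe8, mem[0x17]=0xb9, mem[0x0d]=0xe8, mem[0x03]=0xb1, mem[0x06]=0xb1

MEM[0x12,0x17,0x0d,0x03,0x06] = e8 b9 e8 b1 b1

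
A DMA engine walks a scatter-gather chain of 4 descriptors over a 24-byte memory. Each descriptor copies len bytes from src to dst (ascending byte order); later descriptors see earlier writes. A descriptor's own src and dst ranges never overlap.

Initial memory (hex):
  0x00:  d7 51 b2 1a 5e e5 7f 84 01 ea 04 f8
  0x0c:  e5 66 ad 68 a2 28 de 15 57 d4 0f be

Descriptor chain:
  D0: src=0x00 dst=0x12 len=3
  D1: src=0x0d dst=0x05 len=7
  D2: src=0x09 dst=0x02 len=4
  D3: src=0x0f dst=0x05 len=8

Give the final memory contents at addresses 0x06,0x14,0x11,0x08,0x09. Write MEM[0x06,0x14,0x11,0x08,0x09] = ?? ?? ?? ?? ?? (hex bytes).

MEM[0x06,0x14,0x11,0x08,0x09] = a2 b2 28 d7 51

  after D0: wrote 3B at 0x12 = d751b2
  after D1: wrote 7B at 0x05 = 66ad68a228d751
  after D2: wrote 4B at 0x02 = 28d751e5
  after D3: wrote 8B at 0x05 = 68a228d751b2d40f
query mem[0x06]=0xa2, mem[0x14]=0xb2, mem[0x11]=0x28, mem[0x08]=0xd7, mem[0x09]=0x51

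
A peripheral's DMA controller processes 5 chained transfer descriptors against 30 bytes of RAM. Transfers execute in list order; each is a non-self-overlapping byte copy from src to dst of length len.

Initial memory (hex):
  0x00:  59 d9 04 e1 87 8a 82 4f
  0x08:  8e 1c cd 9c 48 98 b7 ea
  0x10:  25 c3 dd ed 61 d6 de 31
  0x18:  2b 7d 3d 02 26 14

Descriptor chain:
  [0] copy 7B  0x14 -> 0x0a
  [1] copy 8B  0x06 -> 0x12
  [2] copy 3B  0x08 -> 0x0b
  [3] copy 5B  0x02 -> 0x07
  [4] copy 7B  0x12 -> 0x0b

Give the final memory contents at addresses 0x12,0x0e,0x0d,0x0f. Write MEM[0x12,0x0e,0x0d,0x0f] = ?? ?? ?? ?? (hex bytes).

MEM[0x12,0x0e,0x0d,0x0f] = 82 1c 8e 61

[0] 0x14->0x0a len=7 : 61 d6 de 31 2b 7d 3d
[1] 0x06->0x12 len=8 : 82 4f 8e 1c 61 d6 de 31
[2] 0x08->0x0b len=3 : 8e 1c 61
[3] 0x02->0x07 len=5 : 04 e1 87 8a 82
[4] 0x12->0x0b len=7 : 82 4f 8e 1c 61 d6 de
query mem[0x12]=0x82, mem[0x0e]=0x1c, mem[0x0d]=0x8e, mem[0x0f]=0x61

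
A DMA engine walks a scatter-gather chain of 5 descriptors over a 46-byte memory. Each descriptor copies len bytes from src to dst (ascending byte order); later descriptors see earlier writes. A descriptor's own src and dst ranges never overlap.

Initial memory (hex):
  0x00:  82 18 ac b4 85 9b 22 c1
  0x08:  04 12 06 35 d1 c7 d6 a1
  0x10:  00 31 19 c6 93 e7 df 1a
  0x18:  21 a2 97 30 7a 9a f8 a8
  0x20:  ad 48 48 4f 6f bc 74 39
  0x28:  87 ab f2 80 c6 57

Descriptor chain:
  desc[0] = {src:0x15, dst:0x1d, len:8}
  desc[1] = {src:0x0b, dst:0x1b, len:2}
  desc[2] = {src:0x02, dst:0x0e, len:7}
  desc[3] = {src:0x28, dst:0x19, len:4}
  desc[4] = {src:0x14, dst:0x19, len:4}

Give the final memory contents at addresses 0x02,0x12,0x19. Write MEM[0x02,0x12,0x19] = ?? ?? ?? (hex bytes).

MEM[0x02,0x12,0x19] = ac 22 04

  after D0: wrote 8B at 0x1d = e7df1a21a297307a
  after D1: wrote 2B at 0x1b = 35d1
  after D2: wrote 7B at 0x0e = acb4859b22c104
  after D3: wrote 4B at 0x19 = 87abf280
  after D4: wrote 4B at 0x19 = 04e7df1a
query mem[0x02]=0xac, mem[0x12]=0x22, mem[0x19]=0x04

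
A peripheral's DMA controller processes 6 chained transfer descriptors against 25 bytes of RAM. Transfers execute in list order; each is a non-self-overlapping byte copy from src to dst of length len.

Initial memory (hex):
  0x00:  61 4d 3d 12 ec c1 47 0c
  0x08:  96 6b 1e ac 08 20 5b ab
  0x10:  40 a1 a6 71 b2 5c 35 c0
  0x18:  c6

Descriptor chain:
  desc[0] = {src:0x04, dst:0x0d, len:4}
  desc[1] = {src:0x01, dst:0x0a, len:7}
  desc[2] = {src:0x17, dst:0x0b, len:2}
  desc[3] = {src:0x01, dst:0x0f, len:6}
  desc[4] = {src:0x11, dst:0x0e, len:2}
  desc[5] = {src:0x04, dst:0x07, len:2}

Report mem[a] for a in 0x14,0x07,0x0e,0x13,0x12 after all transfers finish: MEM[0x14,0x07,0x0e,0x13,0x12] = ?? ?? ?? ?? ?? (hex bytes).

MEM[0x14,0x07,0x0e,0x13,0x12] = 47 ec 12 c1 ec

  after D0: wrote 4B at 0x0d = ecc1470c
  after D1: wrote 7B at 0x0a = 4d3d12ecc1470c
  after D2: wrote 2B at 0x0b = c0c6
  after D3: wrote 6B at 0x0f = 4d3d12ecc147
  after D4: wrote 2B at 0x0e = 12ec
  after D5: wrote 2B at 0x07 = ecc1
query mem[0x14]=0x47, mem[0x07]=0xec, mem[0x0e]=0x12, mem[0x13]=0xc1, mem[0x12]=0xec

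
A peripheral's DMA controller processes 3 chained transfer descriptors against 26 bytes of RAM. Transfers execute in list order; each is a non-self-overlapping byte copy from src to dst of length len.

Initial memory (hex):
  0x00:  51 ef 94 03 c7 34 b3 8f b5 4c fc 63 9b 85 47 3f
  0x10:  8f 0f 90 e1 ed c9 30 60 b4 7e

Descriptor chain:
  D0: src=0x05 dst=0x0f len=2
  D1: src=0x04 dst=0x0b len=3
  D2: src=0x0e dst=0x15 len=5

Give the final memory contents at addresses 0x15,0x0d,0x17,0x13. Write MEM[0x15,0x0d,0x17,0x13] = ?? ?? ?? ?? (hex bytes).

  after D0: wrote 2B at 0x0f = 34b3
  after D1: wrote 3B at 0x0b = c734b3
  after D2: wrote 5B at 0x15 = 4734b30f90
query mem[0x15]=0x47, mem[0x0d]=0xb3, mem[0x17]=0xb3, mem[0x13]=0xe1

MEM[0x15,0x0d,0x17,0x13] = 47 b3 b3 e1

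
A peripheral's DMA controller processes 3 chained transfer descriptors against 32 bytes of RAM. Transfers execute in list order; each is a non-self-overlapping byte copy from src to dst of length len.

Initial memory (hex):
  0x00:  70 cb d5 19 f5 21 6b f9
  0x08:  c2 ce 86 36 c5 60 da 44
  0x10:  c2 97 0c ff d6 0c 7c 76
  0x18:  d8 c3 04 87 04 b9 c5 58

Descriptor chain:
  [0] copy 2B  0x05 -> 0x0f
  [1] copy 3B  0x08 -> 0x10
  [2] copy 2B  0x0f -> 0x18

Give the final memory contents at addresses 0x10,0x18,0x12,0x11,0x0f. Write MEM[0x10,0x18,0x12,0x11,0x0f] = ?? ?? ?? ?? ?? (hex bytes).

MEM[0x10,0x18,0x12,0x11,0x0f] = c2 21 86 ce 21

[0] 0x05->0x0f len=2 : 21 6b
[1] 0x08->0x10 len=3 : c2 ce 86
[2] 0x0f->0x18 len=2 : 21 c2
query mem[0x10]=0xc2, mem[0x18]=0x21, mem[0x12]=0x86, mem[0x11]=0xce, mem[0x0f]=0x21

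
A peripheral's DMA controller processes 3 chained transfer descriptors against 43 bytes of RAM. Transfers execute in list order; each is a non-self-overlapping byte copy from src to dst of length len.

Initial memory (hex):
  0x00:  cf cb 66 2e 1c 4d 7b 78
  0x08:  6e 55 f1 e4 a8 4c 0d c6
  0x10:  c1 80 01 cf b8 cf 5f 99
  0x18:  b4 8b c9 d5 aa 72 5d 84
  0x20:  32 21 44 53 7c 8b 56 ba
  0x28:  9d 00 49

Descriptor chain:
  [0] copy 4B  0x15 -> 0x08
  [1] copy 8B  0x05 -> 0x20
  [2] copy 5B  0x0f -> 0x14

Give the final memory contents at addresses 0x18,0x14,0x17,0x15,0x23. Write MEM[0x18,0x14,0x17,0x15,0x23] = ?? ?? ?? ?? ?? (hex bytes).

MEM[0x18,0x14,0x17,0x15,0x23] = cf c6 01 c1 cf

#0 dst[0x08+4] := {0xcf,0x5f,0x99,0xb4}
#1 dst[0x20+8] := {0x4d,0x7b,0x78,0xcf,0x5f,0x99,0xb4,0xa8}
#2 dst[0x14+5] := {0xc6,0xc1,0x80,0x01,0xcf}
query mem[0x18]=0xcf, mem[0x14]=0xc6, mem[0x17]=0x01, mem[0x15]=0xc1, mem[0x23]=0xcf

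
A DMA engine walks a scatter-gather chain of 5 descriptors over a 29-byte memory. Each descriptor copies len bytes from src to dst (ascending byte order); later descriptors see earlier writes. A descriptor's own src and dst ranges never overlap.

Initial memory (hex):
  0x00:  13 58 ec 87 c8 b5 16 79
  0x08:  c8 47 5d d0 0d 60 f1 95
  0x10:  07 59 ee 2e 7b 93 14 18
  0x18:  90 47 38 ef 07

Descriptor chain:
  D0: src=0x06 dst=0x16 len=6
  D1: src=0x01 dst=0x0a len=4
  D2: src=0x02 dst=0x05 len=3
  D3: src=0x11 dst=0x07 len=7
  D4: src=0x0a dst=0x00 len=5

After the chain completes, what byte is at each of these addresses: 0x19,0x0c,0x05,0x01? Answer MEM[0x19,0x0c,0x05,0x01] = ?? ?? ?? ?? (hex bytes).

MEM[0x19,0x0c,0x05,0x01] = 47 16 ec 93

[0] 0x06->0x16 len=6 : 16 79 c8 47 5d d0
[1] 0x01->0x0a len=4 : 58 ec 87 c8
[2] 0x02->0x05 len=3 : ec 87 c8
[3] 0x11->0x07 len=7 : 59 ee 2e 7b 93 16 79
[4] 0x0a->0x00 len=5 : 7b 93 16 79 f1
query mem[0x19]=0x47, mem[0x0c]=0x16, mem[0x05]=0xec, mem[0x01]=0x93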